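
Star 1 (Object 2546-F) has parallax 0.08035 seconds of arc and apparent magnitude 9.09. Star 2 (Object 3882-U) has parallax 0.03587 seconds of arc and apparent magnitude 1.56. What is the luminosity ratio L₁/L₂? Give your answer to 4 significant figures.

d₁ = 1/p₁ = 1/0.08035″ = 12.446 pc; d₂ = 1/p₂ = 1/0.03587″ = 27.878 pc.
M₁ = m₁ − 5 log₁₀ d₁ + 5 = 9.09 − 5.4751 + 5 = 8.6149.
M₂ = 1.56 − 7.2263 + 5 = -0.6663.
L₁/L₂ = 10^(0.4(M₂ − M₁)) = 10^(0.4 × (-9.2812)) = 10^(-3.71248) = 0.00019387.

L₁/L₂ = 0.0001939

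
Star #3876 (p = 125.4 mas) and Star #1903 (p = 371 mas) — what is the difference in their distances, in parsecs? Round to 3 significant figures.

5.28 pc

d_A = 1/0.1254″ = 7.9745 pc; d_B = 1/0.3710″ = 2.6954 pc.
|d_B − d_A| = |2.6954 − 7.9745| = 5.2791 pc.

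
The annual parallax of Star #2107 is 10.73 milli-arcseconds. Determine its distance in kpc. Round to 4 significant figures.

0.09320 kpc

p = 10.73 milli-arcseconds = 0.01073 arcsec.
d = 1/p = 1/0.01073 = 93.197 pc.
= 0.093197 kpc.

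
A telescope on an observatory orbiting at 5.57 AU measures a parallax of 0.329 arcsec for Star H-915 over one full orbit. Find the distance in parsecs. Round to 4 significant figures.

With baseline B (in AU) and parallax p (in arcsec), d = B/p parsecs.
d = 5.57 / 0.329 = 16.93 pc.

16.93 pc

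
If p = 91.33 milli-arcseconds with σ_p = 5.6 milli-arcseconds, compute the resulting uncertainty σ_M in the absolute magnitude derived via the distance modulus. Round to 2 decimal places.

M = m − 5 log₁₀ d + 5 = m + 5 log₁₀ p + 5, so ∂M/∂p = 5/(p ln 10).
σ_M = (5/ln 10) · (σ_p/p) = 2.1715 × 5.6/91.33 = 2.1715 × 0.061316 = 0.13315.

σ_M = 0.13 mag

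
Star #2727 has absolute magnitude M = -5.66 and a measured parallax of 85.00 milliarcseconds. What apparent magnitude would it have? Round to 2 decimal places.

m = -5.31

d = 1/p = 1/0.08500″ = 11.765 pc.
m − M = 5 log₁₀ d − 5 = 5 log₁₀(11.765) − 5 = 5.3530 − 5 = 0.3530.
m = M + (m − M) = -5.66 + 0.3530 = -5.31.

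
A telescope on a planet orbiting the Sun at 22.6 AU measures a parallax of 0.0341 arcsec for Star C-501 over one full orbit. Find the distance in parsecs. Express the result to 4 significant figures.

662.8 pc

With baseline B (in AU) and parallax p (in arcsec), d = B/p parsecs.
d = 22.6 / 0.0341 = 662.76 pc.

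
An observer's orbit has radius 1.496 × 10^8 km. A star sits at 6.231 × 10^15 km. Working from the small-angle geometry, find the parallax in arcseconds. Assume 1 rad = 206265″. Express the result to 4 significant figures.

θ ≈ B/d = (1.496 × 10^8) / (6.231 × 10^15) = 2.4009 × 10^-8 rad.
In arcseconds: 2.4009 × 10^-8 × 206265 = 0.0049522″.

0.004952 arcsec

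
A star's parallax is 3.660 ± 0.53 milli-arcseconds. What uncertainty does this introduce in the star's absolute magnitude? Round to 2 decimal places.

σ_M = 0.31 mag

M = m − 5 log₁₀ d + 5 = m + 5 log₁₀ p + 5, so ∂M/∂p = 5/(p ln 10).
σ_M = (5/ln 10) · (σ_p/p) = 2.1715 × 0.53/3.660 = 2.1715 × 0.14481 = 0.31445.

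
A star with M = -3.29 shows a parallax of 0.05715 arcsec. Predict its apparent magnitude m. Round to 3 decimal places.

m = -2.075

d = 1/p = 1/0.05715″ = 17.498 pc.
m − M = 5 log₁₀ d − 5 = 5 log₁₀(17.498) − 5 = 6.2149 − 5 = 1.2149.
m = M + (m − M) = -3.29 + 1.2149 = -2.075.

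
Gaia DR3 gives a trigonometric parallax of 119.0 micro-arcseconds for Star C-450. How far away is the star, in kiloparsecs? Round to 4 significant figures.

8.403 kpc

p = 119.0 micro-arcseconds = 0.0001190 arcsec.
d = 1/p = 1/0.0001190 = 8403.4 pc.
= 8.4034 kpc.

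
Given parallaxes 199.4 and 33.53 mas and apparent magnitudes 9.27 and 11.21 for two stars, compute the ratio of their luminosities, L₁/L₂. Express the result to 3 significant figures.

L₁/L₂ = 0.169

d₁ = 1/p₁ = 1/0.1994″ = 5.015 pc; d₂ = 1/p₂ = 1/0.03353″ = 29.824 pc.
M₁ = m₁ − 5 log₁₀ d₁ + 5 = 9.27 − 3.5014 + 5 = 10.7686.
M₂ = 11.21 − 7.3728 + 5 = 8.8372.
L₁/L₂ = 10^(0.4(M₂ − M₁)) = 10^(0.4 × (-1.9314)) = 10^(-0.77256) = 0.16883.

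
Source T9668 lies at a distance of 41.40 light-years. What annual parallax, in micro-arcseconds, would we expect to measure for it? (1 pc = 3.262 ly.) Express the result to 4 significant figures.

78790 μas

d = 41.40 ly ÷ 3.262 = 12.692 pc.
p = 1/d = 1/12.692 = 0.07879 arcsec.
= 0.07879 × 10⁶ = 78790 μas.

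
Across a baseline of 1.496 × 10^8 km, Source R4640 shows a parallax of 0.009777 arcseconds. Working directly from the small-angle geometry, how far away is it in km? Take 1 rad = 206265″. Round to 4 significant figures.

θ = 0.009777″ = 0.009777/206265 = 4.7400 × 10^-8 rad.
d = B/θ = (1.496 × 10^8) / (4.7400 × 10^-8) = 3.1561 × 10^15 km.

3.156 × 10^15 km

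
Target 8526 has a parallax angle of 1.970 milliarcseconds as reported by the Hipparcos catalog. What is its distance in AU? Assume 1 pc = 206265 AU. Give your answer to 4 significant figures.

p = 1.970 milliarcseconds = 0.001970 arcsec.
d = 1/p = 1/0.001970 = 507.61 pc.
In AU: 507.61 × 206265 = 1.0470 × 10^8 AU.

1.047 × 10^8 AU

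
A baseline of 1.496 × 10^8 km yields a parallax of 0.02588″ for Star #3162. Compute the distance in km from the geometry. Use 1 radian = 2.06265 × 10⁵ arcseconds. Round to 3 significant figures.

1.19 × 10^15 km

θ = 0.02588″ = 0.02588/206265 = 1.2547 × 10^-7 rad.
d = B/θ = (1.496 × 10^8) / (1.2547 × 10^-7) = 1.1923 × 10^15 km.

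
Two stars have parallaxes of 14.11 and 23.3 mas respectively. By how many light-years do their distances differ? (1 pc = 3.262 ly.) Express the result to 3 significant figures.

d_A = 1/0.01411″ = 70.872 pc; d_B = 1/0.02330″ = 42.918 pc.
|d_B − d_A| = |42.918 − 70.872| = 27.954 pc = 27.954 × 3.262 ly = 91.186 ly.

91.2 ly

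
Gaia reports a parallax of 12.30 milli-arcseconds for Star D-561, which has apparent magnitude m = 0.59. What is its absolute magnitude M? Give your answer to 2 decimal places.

d = 1/p = 1/0.01230″ = 81.301 pc.
m − M = 5 log₁₀(81.301) − 5 = 9.5505 − 5 = 4.5505.
M = m − (m − M) = 0.59 − 4.5505 = -3.96.

M = -3.96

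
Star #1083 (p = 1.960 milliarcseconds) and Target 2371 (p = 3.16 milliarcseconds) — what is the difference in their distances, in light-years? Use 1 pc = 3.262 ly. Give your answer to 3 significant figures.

d_A = 1/0.001960″ = 510.2 pc; d_B = 1/0.003160″ = 316.46 pc.
|d_B − d_A| = |316.46 − 510.2| = 193.74 pc = 193.74 × 3.262 ly = 631.98 ly.

632 ly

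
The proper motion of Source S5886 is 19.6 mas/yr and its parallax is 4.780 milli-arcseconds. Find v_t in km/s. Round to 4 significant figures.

d = 1/p = 1/0.004780″ = 209.21 pc.
μ = 19.6 mas/yr = 0.0196 ″/yr.
v_t = 4.74 × μ × d = 4.74 × 0.0196 × 209.21 = 19.436 km/s.

19.44 km/s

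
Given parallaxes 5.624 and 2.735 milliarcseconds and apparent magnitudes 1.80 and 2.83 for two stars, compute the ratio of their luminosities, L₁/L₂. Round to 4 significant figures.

d₁ = 1/p₁ = 1/0.005624″ = 177.81 pc; d₂ = 1/p₂ = 1/0.002735″ = 365.63 pc.
M₁ = m₁ − 5 log₁₀ d₁ + 5 = 1.80 − 11.2498 + 5 = -4.4498.
M₂ = 2.83 − 12.8152 + 5 = -4.9852.
L₁/L₂ = 10^(0.4(M₂ − M₁)) = 10^(0.4 × (-0.5354)) = 10^(-0.21416) = 0.61072.

L₁/L₂ = 0.6107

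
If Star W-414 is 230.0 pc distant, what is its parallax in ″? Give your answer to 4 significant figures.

0.004348 ″

p = 1/d = 1/230 = 0.0043478 arcsec.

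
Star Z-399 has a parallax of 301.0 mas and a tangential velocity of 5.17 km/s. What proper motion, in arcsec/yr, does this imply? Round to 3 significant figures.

0.328 arcsec/yr

d = 1/p = 1/0.3010″ = 3.3223 pc.
μ = v_t / (4.74 d) = 5.17 / (4.74 × 3.3223) = 5.17 / 15.748 = 0.3283 ″/yr.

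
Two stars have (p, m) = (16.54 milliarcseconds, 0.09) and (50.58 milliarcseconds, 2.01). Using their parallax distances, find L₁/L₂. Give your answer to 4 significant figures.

L₁/L₂ = 54.81

d₁ = 1/p₁ = 1/0.01654″ = 60.459 pc; d₂ = 1/p₂ = 1/0.05058″ = 19.771 pc.
M₁ = m₁ − 5 log₁₀ d₁ + 5 = 0.09 − 8.9073 + 5 = -3.8173.
M₂ = 2.01 − 6.4801 + 5 = 0.5299.
L₁/L₂ = 10^(0.4(M₂ − M₁)) = 10^(0.4 × 4.3472) = 10^1.73888 = 54.813.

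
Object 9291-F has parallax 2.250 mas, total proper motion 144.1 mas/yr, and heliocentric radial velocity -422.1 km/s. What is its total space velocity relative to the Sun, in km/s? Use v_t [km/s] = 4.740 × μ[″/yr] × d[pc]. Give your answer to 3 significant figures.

d = 1/p = 1/0.002250″ = 444.44 pc.
μ = 144.1 mas/yr = 0.1441 ″/yr.
v_t = 4.740 μ d = 4.740 × 0.1441 × 444.44 = 303.57 km/s.
v = √(v_r² + v_t²) = √((-422.1)² + 303.57²) = √270323 = 519.93 km/s.

520 km/s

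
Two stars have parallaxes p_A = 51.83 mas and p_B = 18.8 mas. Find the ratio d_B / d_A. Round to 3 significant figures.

Since d = 1/p, d_B/d_A = p_A/p_B.
= 51.83 / 18.8 = 2.7569.

2.76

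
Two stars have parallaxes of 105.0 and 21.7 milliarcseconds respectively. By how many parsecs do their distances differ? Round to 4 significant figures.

d_A = 1/0.1050″ = 9.5238 pc; d_B = 1/0.02170″ = 46.083 pc.
|d_B − d_A| = |46.083 − 9.5238| = 36.559 pc.

36.56 pc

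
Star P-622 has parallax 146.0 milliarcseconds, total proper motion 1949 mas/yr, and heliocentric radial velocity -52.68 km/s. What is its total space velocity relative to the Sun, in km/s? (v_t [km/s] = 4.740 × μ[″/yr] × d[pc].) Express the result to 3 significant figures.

d = 1/p = 1/0.1460″ = 6.8493 pc.
μ = 1949 mas/yr = 1.949 ″/yr.
v_t = 4.740 μ d = 4.740 × 1.949 × 6.8493 = 63.276 km/s.
v = √(v_r² + v_t²) = √((-52.68)² + 63.276²) = √6779.03 = 82.335 km/s.

82.3 km/s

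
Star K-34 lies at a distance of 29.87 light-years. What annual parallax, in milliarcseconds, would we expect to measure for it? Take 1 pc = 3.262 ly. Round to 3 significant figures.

109 mas

d = 29.87 ly ÷ 3.262 = 9.157 pc.
p = 1/d = 1/9.157 = 0.10921 arcsec.
= 0.10921 × 1000 = 109.21 mas.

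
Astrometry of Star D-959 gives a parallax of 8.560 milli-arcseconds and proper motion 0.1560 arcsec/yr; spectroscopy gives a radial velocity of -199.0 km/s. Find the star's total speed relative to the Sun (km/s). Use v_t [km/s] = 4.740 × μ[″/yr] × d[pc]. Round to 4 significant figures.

d = 1/p = 1/0.008560″ = 116.82 pc.
v_t = 4.740 μ d = 4.740 × 0.1560 × 116.82 = 86.381 km/s.
v = √(v_r² + v_t²) = √((-199.0)² + 86.381²) = √47062.7 = 216.94 km/s.

216.9 km/s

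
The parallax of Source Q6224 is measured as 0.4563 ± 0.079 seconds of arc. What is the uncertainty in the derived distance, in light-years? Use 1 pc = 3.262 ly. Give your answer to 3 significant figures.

d = 1/p, so σ_d = σ_p / p².
σ_d = 0.0790 / (0.4563)² = 0.0790 / 0.20821 = 0.37942 pc = 0.37942 × 3.262 ly = 1.2377 ly.

1.24 ly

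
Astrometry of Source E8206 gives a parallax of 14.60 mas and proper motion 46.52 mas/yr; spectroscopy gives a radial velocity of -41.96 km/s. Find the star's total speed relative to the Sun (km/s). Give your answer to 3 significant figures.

44.6 km/s

d = 1/p = 1/0.01460″ = 68.493 pc.
μ = 46.52 mas/yr = 0.04652 ″/yr.
v_t = 4.740 μ d = 4.740 × 0.04652 × 68.493 = 15.103 km/s.
v = √(v_r² + v_t²) = √((-41.96)² + 15.103²) = √1988.74 = 44.595 km/s.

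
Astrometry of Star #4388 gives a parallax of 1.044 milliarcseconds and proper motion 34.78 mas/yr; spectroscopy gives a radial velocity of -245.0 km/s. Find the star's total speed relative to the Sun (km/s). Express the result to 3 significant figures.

291 km/s

d = 1/p = 1/0.001044″ = 957.85 pc.
μ = 34.78 mas/yr = 0.03478 ″/yr.
v_t = 4.740 μ d = 4.740 × 0.03478 × 957.85 = 157.91 km/s.
v = √(v_r² + v_t²) = √((-245.0)² + 157.91²) = √84960.6 = 291.48 km/s.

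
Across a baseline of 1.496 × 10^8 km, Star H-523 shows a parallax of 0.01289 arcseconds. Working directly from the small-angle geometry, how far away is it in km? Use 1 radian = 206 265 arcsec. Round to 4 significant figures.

2.394 × 10^15 km

θ = 0.01289″ = 0.01289/206265 = 6.2492 × 10^-8 rad.
d = B/θ = (1.496 × 10^8) / (6.2492 × 10^-8) = 2.3939 × 10^15 km.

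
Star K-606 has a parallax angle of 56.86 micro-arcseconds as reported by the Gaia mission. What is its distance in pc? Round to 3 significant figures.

17600 pc

p = 56.86 micro-arcseconds = 0.00005686 arcsec.
d = 1/p = 1/0.00005686 = 17587 pc.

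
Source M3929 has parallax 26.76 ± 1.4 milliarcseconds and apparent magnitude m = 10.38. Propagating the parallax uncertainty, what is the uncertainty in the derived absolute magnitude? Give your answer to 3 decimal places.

M = m − 5 log₁₀ d + 5 = m + 5 log₁₀ p + 5, so ∂M/∂p = 5/(p ln 10).
σ_M = (5/ln 10) · (σ_p/p) = 2.1715 × 1.4/26.76 = 2.1715 × 0.052317 = 0.11361.

σ_M = 0.114 mag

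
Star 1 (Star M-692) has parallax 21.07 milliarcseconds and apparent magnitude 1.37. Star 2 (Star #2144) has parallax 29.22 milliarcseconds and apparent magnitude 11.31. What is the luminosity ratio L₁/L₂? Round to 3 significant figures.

L₁/L₂ = 18200

d₁ = 1/p₁ = 1/0.02107″ = 47.461 pc; d₂ = 1/p₂ = 1/0.02922″ = 34.223 pc.
M₁ = m₁ − 5 log₁₀ d₁ + 5 = 1.37 − 8.3817 + 5 = -2.0117.
M₂ = 11.31 − 7.6716 + 5 = 8.6384.
L₁/L₂ = 10^(0.4(M₂ − M₁)) = 10^(0.4 × 10.6501) = 10^4.26004 = 18199.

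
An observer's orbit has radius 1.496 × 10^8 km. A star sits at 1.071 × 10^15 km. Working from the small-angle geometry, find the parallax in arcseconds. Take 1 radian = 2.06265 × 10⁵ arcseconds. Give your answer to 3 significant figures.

0.0288 arcsec

θ ≈ B/d = (1.496 × 10^8) / (1.071 × 10^15) = 1.3968 × 10^-7 rad.
In arcseconds: 1.3968 × 10^-7 × 206265 = 0.028811″.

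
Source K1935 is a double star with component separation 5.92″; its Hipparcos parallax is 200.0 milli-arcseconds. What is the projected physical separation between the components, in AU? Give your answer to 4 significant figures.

29.60 AU

d = 1/p = 1/0.2000″ = 5 pc.
At distance d (pc), an angle of θ arcsec spans θ·d AU: s = 5.92 × 5 = 29.6 AU.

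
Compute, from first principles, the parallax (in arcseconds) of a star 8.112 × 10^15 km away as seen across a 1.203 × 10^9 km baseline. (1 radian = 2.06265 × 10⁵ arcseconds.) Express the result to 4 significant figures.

θ ≈ B/d = (1.203 × 10^9) / (8.112 × 10^15) = 1.4830 × 10^-7 rad.
In arcseconds: 1.4830 × 10^-7 × 206265 = 0.030589″.

0.03059 arcsec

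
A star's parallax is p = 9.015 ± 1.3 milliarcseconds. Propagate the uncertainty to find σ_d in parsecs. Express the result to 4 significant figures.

16.00 pc

d = 1/p, so σ_d = σ_p / p².
σ_d = 0.00130 / (0.009015)² = 0.00130 / 0.00008127 = 15.996 pc.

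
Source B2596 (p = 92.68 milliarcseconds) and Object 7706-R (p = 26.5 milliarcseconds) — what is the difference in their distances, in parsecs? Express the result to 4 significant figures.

26.95 pc

d_A = 1/0.09268″ = 10.79 pc; d_B = 1/0.02650″ = 37.736 pc.
|d_B − d_A| = |37.736 − 10.79| = 26.946 pc.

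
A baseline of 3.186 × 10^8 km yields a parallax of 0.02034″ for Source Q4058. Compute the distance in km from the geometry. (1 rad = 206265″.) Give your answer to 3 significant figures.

3.23 × 10^15 km

θ = 0.02034″ = 0.02034/206265 = 9.8611 × 10^-8 rad.
d = B/θ = (3.186 × 10^8) / (9.8611 × 10^-8) = 3.2309 × 10^15 km.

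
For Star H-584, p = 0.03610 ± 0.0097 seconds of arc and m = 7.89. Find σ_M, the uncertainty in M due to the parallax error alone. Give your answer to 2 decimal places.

M = m − 5 log₁₀ d + 5 = m + 5 log₁₀ p + 5, so ∂M/∂p = 5/(p ln 10).
σ_M = (5/ln 10) · (σ_p/p) = 2.1715 × 0.0097/0.03610 = 2.1715 × 0.2687 = 0.58348.

σ_M = 0.58 mag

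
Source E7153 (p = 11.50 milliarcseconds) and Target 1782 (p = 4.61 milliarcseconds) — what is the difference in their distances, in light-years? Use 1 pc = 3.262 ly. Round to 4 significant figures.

d_A = 1/0.01150″ = 86.957 pc; d_B = 1/0.004610″ = 216.92 pc.
|d_B − d_A| = |216.92 − 86.957| = 129.96 pc = 129.96 × 3.262 ly = 423.93 ly.

423.9 ly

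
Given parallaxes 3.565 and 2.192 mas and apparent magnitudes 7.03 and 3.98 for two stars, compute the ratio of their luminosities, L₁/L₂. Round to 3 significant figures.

d₁ = 1/p₁ = 1/0.003565″ = 280.5 pc; d₂ = 1/p₂ = 1/0.002192″ = 456.2 pc.
M₁ = m₁ − 5 log₁₀ d₁ + 5 = 7.03 − 12.2397 + 5 = -0.2097.
M₂ = 3.98 − 13.2958 + 5 = -4.3158.
L₁/L₂ = 10^(0.4(M₂ − M₁)) = 10^(0.4 × (-4.1061)) = 10^(-1.64244) = 0.02278.

L₁/L₂ = 0.0228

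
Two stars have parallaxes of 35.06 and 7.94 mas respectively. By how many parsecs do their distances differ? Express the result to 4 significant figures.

97.42 pc

d_A = 1/0.03506″ = 28.523 pc; d_B = 1/0.007940″ = 125.94 pc.
|d_B − d_A| = |125.94 − 28.523| = 97.417 pc.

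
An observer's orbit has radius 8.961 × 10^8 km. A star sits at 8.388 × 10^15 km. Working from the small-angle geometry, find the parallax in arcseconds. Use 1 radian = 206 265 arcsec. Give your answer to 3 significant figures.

0.0220 arcsec

θ ≈ B/d = (8.961 × 10^8) / (8.388 × 10^15) = 1.0683 × 10^-7 rad.
In arcseconds: 1.0683 × 10^-7 × 206265 = 0.022035″.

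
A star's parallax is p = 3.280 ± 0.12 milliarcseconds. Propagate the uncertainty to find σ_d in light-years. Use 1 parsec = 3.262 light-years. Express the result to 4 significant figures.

36.38 ly

d = 1/p, so σ_d = σ_p / p².
σ_d = 0.000120 / (0.003280)² = 0.000120 / 0.000010758 = 11.154 pc = 11.154 × 3.262 ly = 36.384 ly.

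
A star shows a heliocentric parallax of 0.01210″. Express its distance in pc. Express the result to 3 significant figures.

d = 1/p = 1/0.01210 = 82.645 pc.

82.6 pc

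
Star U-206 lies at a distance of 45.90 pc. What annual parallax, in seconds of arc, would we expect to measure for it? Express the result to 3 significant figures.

0.0218 arcsec

p = 1/d = 1/45.9 = 0.021786 arcsec.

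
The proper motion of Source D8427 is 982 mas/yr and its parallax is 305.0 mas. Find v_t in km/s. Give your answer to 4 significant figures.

d = 1/p = 1/0.3050″ = 3.2787 pc.
μ = 982 mas/yr = 0.982 ″/yr.
v_t = 4.74 × μ × d = 4.74 × 0.982 × 3.2787 = 15.261 km/s.

15.26 km/s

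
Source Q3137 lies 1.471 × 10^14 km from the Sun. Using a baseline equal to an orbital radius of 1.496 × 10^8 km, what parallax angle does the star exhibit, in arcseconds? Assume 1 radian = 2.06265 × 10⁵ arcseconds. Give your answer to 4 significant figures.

θ ≈ B/d = (1.496 × 10^8) / (1.471 × 10^14) = 1.0170 × 10^-6 rad.
In arcseconds: 1.0170 × 10^-6 × 206265 = 0.20977″.

0.2098 arcsec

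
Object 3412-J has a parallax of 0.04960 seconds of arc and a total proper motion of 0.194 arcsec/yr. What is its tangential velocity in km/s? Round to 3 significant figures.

d = 1/p = 1/0.04960″ = 20.161 pc.
v_t = 4.74 × μ × d = 4.74 × 0.194 × 20.161 = 18.539 km/s.

18.5 km/s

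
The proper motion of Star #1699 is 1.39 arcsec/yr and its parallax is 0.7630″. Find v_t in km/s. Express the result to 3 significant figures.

8.64 km/s

d = 1/p = 1/0.7630″ = 1.3106 pc.
v_t = 4.74 × μ × d = 4.74 × 1.39 × 1.3106 = 8.635 km/s.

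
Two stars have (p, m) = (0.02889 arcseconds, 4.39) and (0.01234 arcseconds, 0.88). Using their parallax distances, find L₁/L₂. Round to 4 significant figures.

d₁ = 1/p₁ = 1/0.02889″ = 34.614 pc; d₂ = 1/p₂ = 1/0.01234″ = 81.037 pc.
M₁ = m₁ − 5 log₁₀ d₁ + 5 = 4.39 − 7.6963 + 5 = 1.6937.
M₂ = 0.88 − 9.5434 + 5 = -3.6634.
L₁/L₂ = 10^(0.4(M₂ − M₁)) = 10^(0.4 × (-5.3571)) = 10^(-2.14284) = 0.0071971.

L₁/L₂ = 0.007197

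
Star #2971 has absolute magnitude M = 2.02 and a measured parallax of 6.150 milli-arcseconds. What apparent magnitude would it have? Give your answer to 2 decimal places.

d = 1/p = 1/0.006150″ = 162.6 pc.
m − M = 5 log₁₀ d − 5 = 5 log₁₀(162.6) − 5 = 11.0556 − 5 = 6.0556.
m = M + (m − M) = 2.02 + 6.0556 = 8.08.

m = 8.08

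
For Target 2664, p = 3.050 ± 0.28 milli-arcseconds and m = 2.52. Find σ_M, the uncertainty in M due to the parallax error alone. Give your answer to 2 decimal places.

M = m − 5 log₁₀ d + 5 = m + 5 log₁₀ p + 5, so ∂M/∂p = 5/(p ln 10).
σ_M = (5/ln 10) · (σ_p/p) = 2.1715 × 0.28/3.050 = 2.1715 × 0.091803 = 0.19935.

σ_M = 0.20 mag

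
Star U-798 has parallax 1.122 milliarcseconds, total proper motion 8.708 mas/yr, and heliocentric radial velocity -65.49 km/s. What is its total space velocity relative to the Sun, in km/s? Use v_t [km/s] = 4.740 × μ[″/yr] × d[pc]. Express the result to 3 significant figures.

75.1 km/s

d = 1/p = 1/0.001122″ = 891.27 pc.
μ = 8.708 mas/yr = 0.008708 ″/yr.
v_t = 4.740 μ d = 4.740 × 0.008708 × 891.27 = 36.788 km/s.
v = √(v_r² + v_t²) = √((-65.49)² + 36.788²) = √5642.3 = 75.115 km/s.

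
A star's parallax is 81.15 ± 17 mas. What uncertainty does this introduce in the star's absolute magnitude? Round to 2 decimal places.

σ_M = 0.45 mag

M = m − 5 log₁₀ d + 5 = m + 5 log₁₀ p + 5, so ∂M/∂p = 5/(p ln 10).
σ_M = (5/ln 10) · (σ_p/p) = 2.1715 × 17/81.15 = 2.1715 × 0.20949 = 0.45491.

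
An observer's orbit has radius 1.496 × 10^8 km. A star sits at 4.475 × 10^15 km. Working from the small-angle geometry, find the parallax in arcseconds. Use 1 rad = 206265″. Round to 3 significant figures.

0.00690 arcsec

θ ≈ B/d = (1.496 × 10^8) / (4.475 × 10^15) = 3.3430 × 10^-8 rad.
In arcseconds: 3.3430 × 10^-8 × 206265 = 0.0068954″.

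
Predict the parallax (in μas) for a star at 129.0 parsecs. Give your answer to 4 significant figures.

7752 μas

p = 1/d = 1/129 = 0.0077519 arcsec.
= 0.0077519 × 10⁶ = 7751.9 μas.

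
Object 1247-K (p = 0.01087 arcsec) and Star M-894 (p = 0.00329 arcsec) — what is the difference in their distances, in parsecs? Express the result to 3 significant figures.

212 pc

d_A = 1/0.01087″ = 91.996 pc; d_B = 1/0.003290″ = 303.95 pc.
|d_B − d_A| = |303.95 − 91.996| = 211.95 pc.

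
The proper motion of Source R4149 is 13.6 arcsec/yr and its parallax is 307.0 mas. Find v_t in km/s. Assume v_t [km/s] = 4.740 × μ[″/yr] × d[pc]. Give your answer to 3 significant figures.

210 km/s

d = 1/p = 1/0.3070″ = 3.2573 pc.
v_t = 4.74 × μ × d = 4.74 × 13.6 × 3.2573 = 209.98 km/s.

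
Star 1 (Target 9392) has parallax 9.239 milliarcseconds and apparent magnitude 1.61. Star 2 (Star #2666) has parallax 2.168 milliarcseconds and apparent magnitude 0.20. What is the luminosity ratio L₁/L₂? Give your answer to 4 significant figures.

d₁ = 1/p₁ = 1/0.009239″ = 108.24 pc; d₂ = 1/p₂ = 1/0.002168″ = 461.25 pc.
M₁ = m₁ − 5 log₁₀ d₁ + 5 = 1.61 − 10.1719 + 5 = -3.5619.
M₂ = 0.20 − 13.3197 + 5 = -8.1197.
L₁/L₂ = 10^(0.4(M₂ − M₁)) = 10^(0.4 × (-4.5578)) = 10^(-1.82312) = 0.015027.

L₁/L₂ = 0.01503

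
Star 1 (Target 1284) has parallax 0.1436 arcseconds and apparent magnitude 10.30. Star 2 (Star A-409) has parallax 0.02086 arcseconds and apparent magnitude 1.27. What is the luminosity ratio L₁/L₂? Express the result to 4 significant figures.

d₁ = 1/p₁ = 1/0.1436″ = 6.9638 pc; d₂ = 1/p₂ = 1/0.02086″ = 47.939 pc.
M₁ = m₁ − 5 log₁₀ d₁ + 5 = 10.30 − 4.2142 + 5 = 11.0858.
M₂ = 1.27 − 8.4034 + 5 = -2.1334.
L₁/L₂ = 10^(0.4(M₂ − M₁)) = 10^(0.4 × (-13.2192)) = 10^(-5.28768) = 0.0000051561.

L₁/L₂ = 5.156 × 10^-6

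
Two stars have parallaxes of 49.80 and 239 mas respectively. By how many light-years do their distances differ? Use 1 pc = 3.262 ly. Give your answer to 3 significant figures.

d_A = 1/0.04980″ = 20.08 pc; d_B = 1/0.2390″ = 4.1841 pc.
|d_B − d_A| = |4.1841 − 20.08| = 15.896 pc = 15.896 × 3.262 ly = 51.853 ly.

51.9 ly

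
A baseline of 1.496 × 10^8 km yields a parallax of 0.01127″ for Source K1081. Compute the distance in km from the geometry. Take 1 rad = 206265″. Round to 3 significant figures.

2.74 × 10^15 km

θ = 0.01127″ = 0.01127/206265 = 5.4638 × 10^-8 rad.
d = B/θ = (1.496 × 10^8) / (5.4638 × 10^-8) = 2.7380 × 10^15 km.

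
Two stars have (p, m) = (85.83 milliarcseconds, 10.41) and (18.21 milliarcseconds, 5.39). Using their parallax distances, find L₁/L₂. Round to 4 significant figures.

d₁ = 1/p₁ = 1/0.08583″ = 11.651 pc; d₂ = 1/p₂ = 1/0.01821″ = 54.915 pc.
M₁ = m₁ − 5 log₁₀ d₁ + 5 = 10.41 − 5.3318 + 5 = 10.0782.
M₂ = 5.39 − 8.6985 + 5 = 1.6915.
L₁/L₂ = 10^(0.4(M₂ − M₁)) = 10^(0.4 × (-8.3867)) = 10^(-3.35468) = 0.0004419.

L₁/L₂ = 0.0004419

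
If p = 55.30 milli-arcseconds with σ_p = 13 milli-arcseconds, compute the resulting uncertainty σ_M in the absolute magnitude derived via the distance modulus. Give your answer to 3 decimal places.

M = m − 5 log₁₀ d + 5 = m + 5 log₁₀ p + 5, so ∂M/∂p = 5/(p ln 10).
σ_M = (5/ln 10) · (σ_p/p) = 2.1715 × 13/55.30 = 2.1715 × 0.23508 = 0.51048.

σ_M = 0.510 mag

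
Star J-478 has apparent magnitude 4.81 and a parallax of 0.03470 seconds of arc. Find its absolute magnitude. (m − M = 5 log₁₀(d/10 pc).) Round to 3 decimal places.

M = 2.512

d = 1/p = 1/0.03470″ = 28.818 pc.
m − M = 5 log₁₀(28.818) − 5 = 7.2983 − 5 = 2.2983.
M = m − (m − M) = 4.81 − 2.2983 = 2.512.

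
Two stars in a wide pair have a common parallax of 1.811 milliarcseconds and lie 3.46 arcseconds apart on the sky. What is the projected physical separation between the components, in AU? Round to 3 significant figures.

1910 AU

d = 1/p = 1/0.001811″ = 552.18 pc.
At distance d (pc), an angle of θ arcsec spans θ·d AU: s = 3.46 × 552.18 = 1910.5 AU.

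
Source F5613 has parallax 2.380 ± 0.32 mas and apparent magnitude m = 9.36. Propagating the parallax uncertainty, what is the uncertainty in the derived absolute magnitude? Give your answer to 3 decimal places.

σ_M = 0.292 mag

M = m − 5 log₁₀ d + 5 = m + 5 log₁₀ p + 5, so ∂M/∂p = 5/(p ln 10).
σ_M = (5/ln 10) · (σ_p/p) = 2.1715 × 0.32/2.380 = 2.1715 × 0.13445 = 0.29196.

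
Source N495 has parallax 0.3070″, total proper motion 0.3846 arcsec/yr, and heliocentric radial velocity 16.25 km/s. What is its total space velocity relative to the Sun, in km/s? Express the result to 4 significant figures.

17.30 km/s

d = 1/p = 1/0.3070″ = 3.2573 pc.
v_t = 4.740 μ d = 4.740 × 0.3846 × 3.2573 = 5.9381 km/s.
v = √(v_r² + v_t²) = √(16.25² + 5.9381²) = √299.324 = 17.301 km/s.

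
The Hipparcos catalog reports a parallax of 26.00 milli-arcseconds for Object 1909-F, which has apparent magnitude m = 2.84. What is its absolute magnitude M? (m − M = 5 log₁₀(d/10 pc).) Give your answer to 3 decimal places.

d = 1/p = 1/0.02600″ = 38.462 pc.
m − M = 5 log₁₀(38.462) − 5 = 7.9252 − 5 = 2.9252.
M = m − (m − M) = 2.84 − 2.9252 = -0.085.

M = -0.085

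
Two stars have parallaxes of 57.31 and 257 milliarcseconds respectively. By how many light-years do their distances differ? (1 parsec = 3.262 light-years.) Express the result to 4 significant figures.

44.23 ly

d_A = 1/0.05731″ = 17.449 pc; d_B = 1/0.2570″ = 3.8911 pc.
|d_B − d_A| = |3.8911 − 17.449| = 13.558 pc = 13.558 × 3.262 ly = 44.226 ly.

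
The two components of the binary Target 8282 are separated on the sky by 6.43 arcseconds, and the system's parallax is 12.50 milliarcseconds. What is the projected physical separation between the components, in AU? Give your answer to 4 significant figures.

d = 1/p = 1/0.01250″ = 80 pc.
At distance d (pc), an angle of θ arcsec spans θ·d AU: s = 6.43 × 80 = 514.4 AU.

514.4 AU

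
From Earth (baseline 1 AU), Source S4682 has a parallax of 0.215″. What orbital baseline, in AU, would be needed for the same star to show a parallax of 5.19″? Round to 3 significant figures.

Parallax scales linearly with baseline: p ∝ B, so B = p_target / p_Earth × 1 AU.
B = 5.19 / 0.215 = 24.14 AU.

24.1 AU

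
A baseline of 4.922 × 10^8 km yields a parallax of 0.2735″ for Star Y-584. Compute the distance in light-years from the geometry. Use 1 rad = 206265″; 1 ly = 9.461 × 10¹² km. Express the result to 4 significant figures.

39.23 ly

θ = 0.2735″ = 0.2735/206265 = 1.3260 × 10^-6 rad.
d = B/θ = (4.922 × 10^8) / (1.3260 × 10^-6) = 3.7119 × 10^14 km = (3.7119 × 10^14) / (9.461 × 10^12) ly = 39.234 ly.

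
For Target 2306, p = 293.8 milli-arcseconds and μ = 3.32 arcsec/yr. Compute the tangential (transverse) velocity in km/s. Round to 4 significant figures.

53.56 km/s

d = 1/p = 1/0.2938″ = 3.4037 pc.
v_t = 4.74 × μ × d = 4.74 × 3.32 × 3.4037 = 53.563 km/s.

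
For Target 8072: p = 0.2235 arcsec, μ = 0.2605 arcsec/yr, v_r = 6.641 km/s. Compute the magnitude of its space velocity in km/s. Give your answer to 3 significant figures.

d = 1/p = 1/0.2235″ = 4.4743 pc.
v_t = 4.740 μ d = 4.740 × 0.2605 × 4.4743 = 5.5247 km/s.
v = √(v_r² + v_t²) = √(6.641² + 5.5247²) = √74.6252 = 8.6386 km/s.

8.64 km/s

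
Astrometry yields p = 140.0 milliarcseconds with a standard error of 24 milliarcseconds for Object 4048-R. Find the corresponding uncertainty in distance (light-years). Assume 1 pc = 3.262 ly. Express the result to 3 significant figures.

d = 1/p, so σ_d = σ_p / p².
σ_d = 0.0240 / (0.1400)² = 0.0240 / 0.0196 = 1.2245 pc = 1.2245 × 3.262 ly = 3.9943 ly.

3.99 ly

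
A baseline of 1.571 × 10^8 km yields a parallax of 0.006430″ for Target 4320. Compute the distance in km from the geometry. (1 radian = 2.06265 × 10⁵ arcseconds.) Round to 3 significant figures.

5.04 × 10^15 km

θ = 0.006430″ = 0.006430/206265 = 3.1173 × 10^-8 rad.
d = B/θ = (1.571 × 10^8) / (3.1173 × 10^-8) = 5.0396 × 10^15 km.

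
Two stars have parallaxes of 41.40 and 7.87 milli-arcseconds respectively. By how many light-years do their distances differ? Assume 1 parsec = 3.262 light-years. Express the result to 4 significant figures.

335.7 ly

d_A = 1/0.04140″ = 24.155 pc; d_B = 1/0.007870″ = 127.06 pc.
|d_B − d_A| = |127.06 − 24.155| = 102.91 pc = 102.91 × 3.262 ly = 335.69 ly.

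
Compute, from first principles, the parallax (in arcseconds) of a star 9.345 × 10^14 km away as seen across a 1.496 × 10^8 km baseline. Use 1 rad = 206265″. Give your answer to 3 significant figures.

0.0330 arcsec

θ ≈ B/d = (1.496 × 10^8) / (9.345 × 10^14) = 1.6009 × 10^-7 rad.
In arcseconds: 1.6009 × 10^-7 × 206265 = 0.033021″.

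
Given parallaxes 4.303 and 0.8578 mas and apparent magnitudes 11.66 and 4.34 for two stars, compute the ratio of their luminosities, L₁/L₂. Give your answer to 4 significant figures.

L₁/L₂ = 4.691 × 10^-5

d₁ = 1/p₁ = 1/0.004303″ = 232.4 pc; d₂ = 1/p₂ = 1/0.0008578″ = 1165.8 pc.
M₁ = m₁ − 5 log₁₀ d₁ + 5 = 11.66 − 11.8312 + 5 = 4.8288.
M₂ = 4.34 − 15.3331 + 5 = -5.9931.
L₁/L₂ = 10^(0.4(M₂ − M₁)) = 10^(0.4 × (-10.8219)) = 10^(-4.32876) = 0.000046907.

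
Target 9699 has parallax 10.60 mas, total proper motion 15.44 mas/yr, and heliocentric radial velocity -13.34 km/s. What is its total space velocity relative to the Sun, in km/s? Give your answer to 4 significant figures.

15.02 km/s

d = 1/p = 1/0.01060″ = 94.34 pc.
μ = 15.44 mas/yr = 0.01544 ″/yr.
v_t = 4.740 μ d = 4.740 × 0.01544 × 94.34 = 6.9043 km/s.
v = √(v_r² + v_t²) = √((-13.34)² + 6.9043²) = √225.625 = 15.021 km/s.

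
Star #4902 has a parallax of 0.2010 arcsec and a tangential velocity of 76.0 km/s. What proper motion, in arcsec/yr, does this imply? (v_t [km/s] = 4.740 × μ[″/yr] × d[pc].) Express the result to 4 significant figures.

3.223 arcsec/yr

d = 1/p = 1/0.2010″ = 4.9751 pc.
μ = v_t / (4.74 d) = 76.0 / (4.74 × 4.9751) = 76.0 / 23.582 = 3.2228 ″/yr.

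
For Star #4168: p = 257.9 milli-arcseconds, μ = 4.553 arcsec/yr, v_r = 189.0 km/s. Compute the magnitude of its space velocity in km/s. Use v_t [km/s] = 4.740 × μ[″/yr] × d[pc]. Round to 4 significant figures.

206.7 km/s

d = 1/p = 1/0.2579″ = 3.8775 pc.
v_t = 4.740 μ d = 4.740 × 4.553 × 3.8775 = 83.681 km/s.
v = √(v_r² + v_t²) = √(189.0² + 83.681²) = √42723.5 = 206.7 km/s.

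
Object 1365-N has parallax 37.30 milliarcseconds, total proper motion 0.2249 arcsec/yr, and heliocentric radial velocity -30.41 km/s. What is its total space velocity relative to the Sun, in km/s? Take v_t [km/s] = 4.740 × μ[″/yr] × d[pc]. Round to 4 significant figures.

d = 1/p = 1/0.03730″ = 26.81 pc.
v_t = 4.740 μ d = 4.740 × 0.2249 × 26.81 = 28.58 km/s.
v = √(v_r² + v_t²) = √((-30.41)² + 28.58²) = √1741.58 = 41.732 km/s.

41.73 km/s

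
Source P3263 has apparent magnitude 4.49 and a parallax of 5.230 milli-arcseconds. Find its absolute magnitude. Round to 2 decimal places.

d = 1/p = 1/0.005230″ = 191.2 pc.
m − M = 5 log₁₀(191.2) − 5 = 11.4074 − 5 = 6.4074.
M = m − (m − M) = 4.49 − 6.4074 = -1.92.

M = -1.92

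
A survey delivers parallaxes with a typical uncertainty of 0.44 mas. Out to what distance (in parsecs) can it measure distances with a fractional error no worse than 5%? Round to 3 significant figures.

114 pc

σ_d/d = σ_p/p, so the condition is σ_p/p ≤ 0.05, i.e. p ≥ σ_p/0.05.
p_min = 0.44/0.05 = 8.8 mas = 0.0088 arcsec.
d_max = 1/p_min = 1/0.0088 = 113.64 pc.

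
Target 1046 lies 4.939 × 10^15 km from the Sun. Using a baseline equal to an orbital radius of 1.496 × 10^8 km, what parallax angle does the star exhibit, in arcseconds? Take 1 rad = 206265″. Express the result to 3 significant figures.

θ ≈ B/d = (1.496 × 10^8) / (4.939 × 10^15) = 3.0290 × 10^-8 rad.
In arcseconds: 3.0290 × 10^-8 × 206265 = 0.0062478″.

0.00625 arcsec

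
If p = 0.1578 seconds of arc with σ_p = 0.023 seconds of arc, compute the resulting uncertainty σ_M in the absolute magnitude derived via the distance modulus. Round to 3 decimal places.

M = m − 5 log₁₀ d + 5 = m + 5 log₁₀ p + 5, so ∂M/∂p = 5/(p ln 10).
σ_M = (5/ln 10) · (σ_p/p) = 2.1715 × 0.023/0.1578 = 2.1715 × 0.14575 = 0.3165.

σ_M = 0.317 mag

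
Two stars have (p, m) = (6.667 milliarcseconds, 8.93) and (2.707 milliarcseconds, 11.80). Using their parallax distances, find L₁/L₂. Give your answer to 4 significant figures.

d₁ = 1/p₁ = 1/0.006667″ = 149.99 pc; d₂ = 1/p₂ = 1/0.002707″ = 369.41 pc.
M₁ = m₁ − 5 log₁₀ d₁ + 5 = 8.93 − 10.8803 + 5 = 3.0497.
M₂ = 11.80 − 12.8375 + 5 = 3.9625.
L₁/L₂ = 10^(0.4(M₂ − M₁)) = 10^(0.4 × 0.9128) = 10^0.36512 = 2.318.

L₁/L₂ = 2.318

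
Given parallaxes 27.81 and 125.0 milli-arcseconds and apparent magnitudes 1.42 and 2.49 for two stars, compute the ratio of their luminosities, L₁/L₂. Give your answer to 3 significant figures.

L₁/L₂ = 54.1

d₁ = 1/p₁ = 1/0.02781″ = 35.958 pc; d₂ = 1/p₂ = 1/0.1250″ = 8 pc.
M₁ = m₁ − 5 log₁₀ d₁ + 5 = 1.42 − 7.7790 + 5 = -1.3590.
M₂ = 2.49 − 4.5154 + 5 = 2.9746.
L₁/L₂ = 10^(0.4(M₂ − M₁)) = 10^(0.4 × 4.3336) = 10^1.73344 = 54.13.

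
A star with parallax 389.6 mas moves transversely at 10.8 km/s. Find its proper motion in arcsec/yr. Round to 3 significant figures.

0.888 arcsec/yr

d = 1/p = 1/0.3896″ = 2.5667 pc.
μ = v_t / (4.74 d) = 10.8 / (4.74 × 2.5667) = 10.8 / 12.166 = 0.88772 ″/yr.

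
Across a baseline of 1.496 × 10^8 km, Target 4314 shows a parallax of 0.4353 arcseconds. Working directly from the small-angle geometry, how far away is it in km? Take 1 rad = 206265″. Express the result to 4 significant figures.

7.089 × 10^13 km

θ = 0.4353″ = 0.4353/206265 = 2.1104 × 10^-6 rad.
d = B/θ = (1.496 × 10^8) / (2.1104 × 10^-6) = 7.0887 × 10^13 km.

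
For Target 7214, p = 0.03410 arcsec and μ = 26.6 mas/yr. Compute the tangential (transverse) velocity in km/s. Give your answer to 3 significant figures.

3.70 km/s

d = 1/p = 1/0.03410″ = 29.326 pc.
μ = 26.6 mas/yr = 0.0266 ″/yr.
v_t = 4.74 × μ × d = 4.74 × 0.0266 × 29.326 = 3.6975 km/s.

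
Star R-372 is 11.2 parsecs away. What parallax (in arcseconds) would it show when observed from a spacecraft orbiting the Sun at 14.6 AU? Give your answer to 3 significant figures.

p (arcsec) = B (AU) / d (pc).
p = 14.6 / 11.2 = 1.3036 arcsec.

1.30 arcsec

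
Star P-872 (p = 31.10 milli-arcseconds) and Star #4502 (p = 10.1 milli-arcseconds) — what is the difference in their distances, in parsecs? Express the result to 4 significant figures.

66.86 pc

d_A = 1/0.03110″ = 32.154 pc; d_B = 1/0.01010″ = 99.01 pc.
|d_B − d_A| = |99.01 − 32.154| = 66.856 pc.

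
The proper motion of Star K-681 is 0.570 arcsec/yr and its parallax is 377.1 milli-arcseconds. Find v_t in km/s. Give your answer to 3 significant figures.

d = 1/p = 1/0.3771″ = 2.6518 pc.
v_t = 4.74 × μ × d = 4.74 × 0.570 × 2.6518 = 7.1646 km/s.

7.16 km/s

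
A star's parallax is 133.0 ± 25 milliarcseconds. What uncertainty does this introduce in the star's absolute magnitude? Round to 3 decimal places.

σ_M = 0.408 mag

M = m − 5 log₁₀ d + 5 = m + 5 log₁₀ p + 5, so ∂M/∂p = 5/(p ln 10).
σ_M = (5/ln 10) · (σ_p/p) = 2.1715 × 25/133.0 = 2.1715 × 0.18797 = 0.40818.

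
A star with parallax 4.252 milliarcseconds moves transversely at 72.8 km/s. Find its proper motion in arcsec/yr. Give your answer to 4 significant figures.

d = 1/p = 1/0.004252″ = 235.18 pc.
μ = v_t / (4.74 d) = 72.8 / (4.74 × 235.18) = 72.8 / 1114.8 = 0.065303 ″/yr.

0.06530 arcsec/yr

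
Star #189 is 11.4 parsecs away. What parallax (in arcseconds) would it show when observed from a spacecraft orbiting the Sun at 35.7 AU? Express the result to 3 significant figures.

p (arcsec) = B (AU) / d (pc).
p = 35.7 / 11.4 = 3.1316 arcsec.

3.13 arcsec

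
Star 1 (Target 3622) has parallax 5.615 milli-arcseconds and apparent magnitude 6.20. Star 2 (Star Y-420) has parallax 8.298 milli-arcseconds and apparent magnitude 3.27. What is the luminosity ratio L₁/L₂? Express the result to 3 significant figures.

d₁ = 1/p₁ = 1/0.005615″ = 178.09 pc; d₂ = 1/p₂ = 1/0.008298″ = 120.51 pc.
M₁ = m₁ − 5 log₁₀ d₁ + 5 = 6.20 − 11.2532 + 5 = -0.0532.
M₂ = 3.27 − 10.4051 + 5 = -2.1351.
L₁/L₂ = 10^(0.4(M₂ − M₁)) = 10^(0.4 × (-2.0819)) = 10^(-0.83276) = 0.14697.

L₁/L₂ = 0.147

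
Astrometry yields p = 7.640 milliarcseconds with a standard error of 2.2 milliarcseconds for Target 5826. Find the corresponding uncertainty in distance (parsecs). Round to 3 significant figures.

d = 1/p, so σ_d = σ_p / p².
σ_d = 0.00220 / (0.007640)² = 0.00220 / 0.00005837 = 37.691 pc.

37.7 pc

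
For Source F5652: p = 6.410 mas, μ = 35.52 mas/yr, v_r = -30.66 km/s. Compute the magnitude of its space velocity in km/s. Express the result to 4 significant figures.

40.37 km/s

d = 1/p = 1/0.006410″ = 156.01 pc.
μ = 35.52 mas/yr = 0.03552 ″/yr.
v_t = 4.740 μ d = 4.740 × 0.03552 × 156.01 = 26.267 km/s.
v = √(v_r² + v_t²) = √((-30.66)² + 26.267²) = √1629.99 = 40.373 km/s.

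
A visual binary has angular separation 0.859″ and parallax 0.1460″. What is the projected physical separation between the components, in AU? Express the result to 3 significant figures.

d = 1/p = 1/0.1460″ = 6.8493 pc.
At distance d (pc), an angle of θ arcsec spans θ·d AU: s = 0.859 × 6.8493 = 5.8835 AU.

5.88 AU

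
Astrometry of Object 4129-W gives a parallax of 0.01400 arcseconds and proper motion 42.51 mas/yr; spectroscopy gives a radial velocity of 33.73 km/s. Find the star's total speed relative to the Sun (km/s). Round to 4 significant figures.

36.67 km/s

d = 1/p = 1/0.01400″ = 71.429 pc.
μ = 42.51 mas/yr = 0.04251 ″/yr.
v_t = 4.740 μ d = 4.740 × 0.04251 × 71.429 = 14.393 km/s.
v = √(v_r² + v_t²) = √(33.73² + 14.393²) = √1344.87 = 36.672 km/s.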